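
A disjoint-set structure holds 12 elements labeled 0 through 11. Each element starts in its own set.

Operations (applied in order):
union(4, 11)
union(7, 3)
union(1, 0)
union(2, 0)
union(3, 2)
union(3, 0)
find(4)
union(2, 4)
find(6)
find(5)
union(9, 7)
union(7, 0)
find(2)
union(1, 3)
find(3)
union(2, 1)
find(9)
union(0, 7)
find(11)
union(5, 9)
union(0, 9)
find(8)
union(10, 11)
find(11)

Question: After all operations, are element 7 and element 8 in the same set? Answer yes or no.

Answer: no

Derivation:
Step 1: union(4, 11) -> merged; set of 4 now {4, 11}
Step 2: union(7, 3) -> merged; set of 7 now {3, 7}
Step 3: union(1, 0) -> merged; set of 1 now {0, 1}
Step 4: union(2, 0) -> merged; set of 2 now {0, 1, 2}
Step 5: union(3, 2) -> merged; set of 3 now {0, 1, 2, 3, 7}
Step 6: union(3, 0) -> already same set; set of 3 now {0, 1, 2, 3, 7}
Step 7: find(4) -> no change; set of 4 is {4, 11}
Step 8: union(2, 4) -> merged; set of 2 now {0, 1, 2, 3, 4, 7, 11}
Step 9: find(6) -> no change; set of 6 is {6}
Step 10: find(5) -> no change; set of 5 is {5}
Step 11: union(9, 7) -> merged; set of 9 now {0, 1, 2, 3, 4, 7, 9, 11}
Step 12: union(7, 0) -> already same set; set of 7 now {0, 1, 2, 3, 4, 7, 9, 11}
Step 13: find(2) -> no change; set of 2 is {0, 1, 2, 3, 4, 7, 9, 11}
Step 14: union(1, 3) -> already same set; set of 1 now {0, 1, 2, 3, 4, 7, 9, 11}
Step 15: find(3) -> no change; set of 3 is {0, 1, 2, 3, 4, 7, 9, 11}
Step 16: union(2, 1) -> already same set; set of 2 now {0, 1, 2, 3, 4, 7, 9, 11}
Step 17: find(9) -> no change; set of 9 is {0, 1, 2, 3, 4, 7, 9, 11}
Step 18: union(0, 7) -> already same set; set of 0 now {0, 1, 2, 3, 4, 7, 9, 11}
Step 19: find(11) -> no change; set of 11 is {0, 1, 2, 3, 4, 7, 9, 11}
Step 20: union(5, 9) -> merged; set of 5 now {0, 1, 2, 3, 4, 5, 7, 9, 11}
Step 21: union(0, 9) -> already same set; set of 0 now {0, 1, 2, 3, 4, 5, 7, 9, 11}
Step 22: find(8) -> no change; set of 8 is {8}
Step 23: union(10, 11) -> merged; set of 10 now {0, 1, 2, 3, 4, 5, 7, 9, 10, 11}
Step 24: find(11) -> no change; set of 11 is {0, 1, 2, 3, 4, 5, 7, 9, 10, 11}
Set of 7: {0, 1, 2, 3, 4, 5, 7, 9, 10, 11}; 8 is not a member.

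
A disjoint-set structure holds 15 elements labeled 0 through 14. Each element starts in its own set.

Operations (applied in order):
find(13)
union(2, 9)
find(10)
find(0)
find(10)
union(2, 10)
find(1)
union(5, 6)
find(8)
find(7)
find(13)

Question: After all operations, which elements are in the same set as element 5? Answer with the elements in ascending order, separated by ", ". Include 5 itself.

Step 1: find(13) -> no change; set of 13 is {13}
Step 2: union(2, 9) -> merged; set of 2 now {2, 9}
Step 3: find(10) -> no change; set of 10 is {10}
Step 4: find(0) -> no change; set of 0 is {0}
Step 5: find(10) -> no change; set of 10 is {10}
Step 6: union(2, 10) -> merged; set of 2 now {2, 9, 10}
Step 7: find(1) -> no change; set of 1 is {1}
Step 8: union(5, 6) -> merged; set of 5 now {5, 6}
Step 9: find(8) -> no change; set of 8 is {8}
Step 10: find(7) -> no change; set of 7 is {7}
Step 11: find(13) -> no change; set of 13 is {13}
Component of 5: {5, 6}

Answer: 5, 6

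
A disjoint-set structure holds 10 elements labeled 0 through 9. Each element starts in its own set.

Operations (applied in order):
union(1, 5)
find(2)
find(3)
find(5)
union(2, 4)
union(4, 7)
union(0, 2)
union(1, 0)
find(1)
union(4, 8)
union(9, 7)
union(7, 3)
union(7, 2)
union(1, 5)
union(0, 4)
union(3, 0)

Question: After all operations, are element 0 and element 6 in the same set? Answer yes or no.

Answer: no

Derivation:
Step 1: union(1, 5) -> merged; set of 1 now {1, 5}
Step 2: find(2) -> no change; set of 2 is {2}
Step 3: find(3) -> no change; set of 3 is {3}
Step 4: find(5) -> no change; set of 5 is {1, 5}
Step 5: union(2, 4) -> merged; set of 2 now {2, 4}
Step 6: union(4, 7) -> merged; set of 4 now {2, 4, 7}
Step 7: union(0, 2) -> merged; set of 0 now {0, 2, 4, 7}
Step 8: union(1, 0) -> merged; set of 1 now {0, 1, 2, 4, 5, 7}
Step 9: find(1) -> no change; set of 1 is {0, 1, 2, 4, 5, 7}
Step 10: union(4, 8) -> merged; set of 4 now {0, 1, 2, 4, 5, 7, 8}
Step 11: union(9, 7) -> merged; set of 9 now {0, 1, 2, 4, 5, 7, 8, 9}
Step 12: union(7, 3) -> merged; set of 7 now {0, 1, 2, 3, 4, 5, 7, 8, 9}
Step 13: union(7, 2) -> already same set; set of 7 now {0, 1, 2, 3, 4, 5, 7, 8, 9}
Step 14: union(1, 5) -> already same set; set of 1 now {0, 1, 2, 3, 4, 5, 7, 8, 9}
Step 15: union(0, 4) -> already same set; set of 0 now {0, 1, 2, 3, 4, 5, 7, 8, 9}
Step 16: union(3, 0) -> already same set; set of 3 now {0, 1, 2, 3, 4, 5, 7, 8, 9}
Set of 0: {0, 1, 2, 3, 4, 5, 7, 8, 9}; 6 is not a member.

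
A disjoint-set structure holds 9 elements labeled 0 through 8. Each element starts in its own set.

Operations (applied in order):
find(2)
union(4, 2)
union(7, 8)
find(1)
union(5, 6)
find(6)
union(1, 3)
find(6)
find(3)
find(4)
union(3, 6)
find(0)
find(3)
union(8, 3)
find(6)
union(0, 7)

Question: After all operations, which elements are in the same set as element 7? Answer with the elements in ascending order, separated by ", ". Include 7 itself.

Answer: 0, 1, 3, 5, 6, 7, 8

Derivation:
Step 1: find(2) -> no change; set of 2 is {2}
Step 2: union(4, 2) -> merged; set of 4 now {2, 4}
Step 3: union(7, 8) -> merged; set of 7 now {7, 8}
Step 4: find(1) -> no change; set of 1 is {1}
Step 5: union(5, 6) -> merged; set of 5 now {5, 6}
Step 6: find(6) -> no change; set of 6 is {5, 6}
Step 7: union(1, 3) -> merged; set of 1 now {1, 3}
Step 8: find(6) -> no change; set of 6 is {5, 6}
Step 9: find(3) -> no change; set of 3 is {1, 3}
Step 10: find(4) -> no change; set of 4 is {2, 4}
Step 11: union(3, 6) -> merged; set of 3 now {1, 3, 5, 6}
Step 12: find(0) -> no change; set of 0 is {0}
Step 13: find(3) -> no change; set of 3 is {1, 3, 5, 6}
Step 14: union(8, 3) -> merged; set of 8 now {1, 3, 5, 6, 7, 8}
Step 15: find(6) -> no change; set of 6 is {1, 3, 5, 6, 7, 8}
Step 16: union(0, 7) -> merged; set of 0 now {0, 1, 3, 5, 6, 7, 8}
Component of 7: {0, 1, 3, 5, 6, 7, 8}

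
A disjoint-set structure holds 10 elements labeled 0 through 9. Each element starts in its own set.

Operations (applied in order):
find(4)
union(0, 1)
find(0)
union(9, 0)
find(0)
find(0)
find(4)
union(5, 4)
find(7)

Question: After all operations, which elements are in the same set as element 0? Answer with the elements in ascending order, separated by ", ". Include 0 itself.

Step 1: find(4) -> no change; set of 4 is {4}
Step 2: union(0, 1) -> merged; set of 0 now {0, 1}
Step 3: find(0) -> no change; set of 0 is {0, 1}
Step 4: union(9, 0) -> merged; set of 9 now {0, 1, 9}
Step 5: find(0) -> no change; set of 0 is {0, 1, 9}
Step 6: find(0) -> no change; set of 0 is {0, 1, 9}
Step 7: find(4) -> no change; set of 4 is {4}
Step 8: union(5, 4) -> merged; set of 5 now {4, 5}
Step 9: find(7) -> no change; set of 7 is {7}
Component of 0: {0, 1, 9}

Answer: 0, 1, 9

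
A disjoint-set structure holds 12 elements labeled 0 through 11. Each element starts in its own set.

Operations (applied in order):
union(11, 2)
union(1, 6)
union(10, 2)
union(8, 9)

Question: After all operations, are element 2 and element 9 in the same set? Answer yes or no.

Answer: no

Derivation:
Step 1: union(11, 2) -> merged; set of 11 now {2, 11}
Step 2: union(1, 6) -> merged; set of 1 now {1, 6}
Step 3: union(10, 2) -> merged; set of 10 now {2, 10, 11}
Step 4: union(8, 9) -> merged; set of 8 now {8, 9}
Set of 2: {2, 10, 11}; 9 is not a member.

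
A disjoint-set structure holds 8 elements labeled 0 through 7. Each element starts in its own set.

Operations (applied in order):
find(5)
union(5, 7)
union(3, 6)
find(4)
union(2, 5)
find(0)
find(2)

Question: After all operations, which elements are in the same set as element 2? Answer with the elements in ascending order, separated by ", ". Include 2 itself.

Step 1: find(5) -> no change; set of 5 is {5}
Step 2: union(5, 7) -> merged; set of 5 now {5, 7}
Step 3: union(3, 6) -> merged; set of 3 now {3, 6}
Step 4: find(4) -> no change; set of 4 is {4}
Step 5: union(2, 5) -> merged; set of 2 now {2, 5, 7}
Step 6: find(0) -> no change; set of 0 is {0}
Step 7: find(2) -> no change; set of 2 is {2, 5, 7}
Component of 2: {2, 5, 7}

Answer: 2, 5, 7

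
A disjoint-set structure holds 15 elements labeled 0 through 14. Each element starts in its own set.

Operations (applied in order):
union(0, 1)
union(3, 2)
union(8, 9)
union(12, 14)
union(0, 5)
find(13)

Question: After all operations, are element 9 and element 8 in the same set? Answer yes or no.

Answer: yes

Derivation:
Step 1: union(0, 1) -> merged; set of 0 now {0, 1}
Step 2: union(3, 2) -> merged; set of 3 now {2, 3}
Step 3: union(8, 9) -> merged; set of 8 now {8, 9}
Step 4: union(12, 14) -> merged; set of 12 now {12, 14}
Step 5: union(0, 5) -> merged; set of 0 now {0, 1, 5}
Step 6: find(13) -> no change; set of 13 is {13}
Set of 9: {8, 9}; 8 is a member.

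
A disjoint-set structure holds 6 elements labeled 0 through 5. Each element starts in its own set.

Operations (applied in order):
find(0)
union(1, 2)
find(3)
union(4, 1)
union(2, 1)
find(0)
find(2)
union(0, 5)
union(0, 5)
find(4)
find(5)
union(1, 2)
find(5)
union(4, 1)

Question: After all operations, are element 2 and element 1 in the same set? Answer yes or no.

Answer: yes

Derivation:
Step 1: find(0) -> no change; set of 0 is {0}
Step 2: union(1, 2) -> merged; set of 1 now {1, 2}
Step 3: find(3) -> no change; set of 3 is {3}
Step 4: union(4, 1) -> merged; set of 4 now {1, 2, 4}
Step 5: union(2, 1) -> already same set; set of 2 now {1, 2, 4}
Step 6: find(0) -> no change; set of 0 is {0}
Step 7: find(2) -> no change; set of 2 is {1, 2, 4}
Step 8: union(0, 5) -> merged; set of 0 now {0, 5}
Step 9: union(0, 5) -> already same set; set of 0 now {0, 5}
Step 10: find(4) -> no change; set of 4 is {1, 2, 4}
Step 11: find(5) -> no change; set of 5 is {0, 5}
Step 12: union(1, 2) -> already same set; set of 1 now {1, 2, 4}
Step 13: find(5) -> no change; set of 5 is {0, 5}
Step 14: union(4, 1) -> already same set; set of 4 now {1, 2, 4}
Set of 2: {1, 2, 4}; 1 is a member.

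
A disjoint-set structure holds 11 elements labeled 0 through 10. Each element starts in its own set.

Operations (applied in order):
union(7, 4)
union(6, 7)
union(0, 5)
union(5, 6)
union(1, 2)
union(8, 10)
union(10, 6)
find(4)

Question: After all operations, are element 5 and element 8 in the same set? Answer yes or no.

Answer: yes

Derivation:
Step 1: union(7, 4) -> merged; set of 7 now {4, 7}
Step 2: union(6, 7) -> merged; set of 6 now {4, 6, 7}
Step 3: union(0, 5) -> merged; set of 0 now {0, 5}
Step 4: union(5, 6) -> merged; set of 5 now {0, 4, 5, 6, 7}
Step 5: union(1, 2) -> merged; set of 1 now {1, 2}
Step 6: union(8, 10) -> merged; set of 8 now {8, 10}
Step 7: union(10, 6) -> merged; set of 10 now {0, 4, 5, 6, 7, 8, 10}
Step 8: find(4) -> no change; set of 4 is {0, 4, 5, 6, 7, 8, 10}
Set of 5: {0, 4, 5, 6, 7, 8, 10}; 8 is a member.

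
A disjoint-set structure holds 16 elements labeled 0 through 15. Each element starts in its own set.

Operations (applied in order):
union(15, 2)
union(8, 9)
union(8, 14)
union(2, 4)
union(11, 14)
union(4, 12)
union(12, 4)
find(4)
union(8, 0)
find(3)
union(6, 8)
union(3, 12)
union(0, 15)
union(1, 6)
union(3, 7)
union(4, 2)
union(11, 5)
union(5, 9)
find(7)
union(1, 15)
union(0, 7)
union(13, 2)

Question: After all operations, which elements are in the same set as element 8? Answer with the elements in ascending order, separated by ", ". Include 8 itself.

Step 1: union(15, 2) -> merged; set of 15 now {2, 15}
Step 2: union(8, 9) -> merged; set of 8 now {8, 9}
Step 3: union(8, 14) -> merged; set of 8 now {8, 9, 14}
Step 4: union(2, 4) -> merged; set of 2 now {2, 4, 15}
Step 5: union(11, 14) -> merged; set of 11 now {8, 9, 11, 14}
Step 6: union(4, 12) -> merged; set of 4 now {2, 4, 12, 15}
Step 7: union(12, 4) -> already same set; set of 12 now {2, 4, 12, 15}
Step 8: find(4) -> no change; set of 4 is {2, 4, 12, 15}
Step 9: union(8, 0) -> merged; set of 8 now {0, 8, 9, 11, 14}
Step 10: find(3) -> no change; set of 3 is {3}
Step 11: union(6, 8) -> merged; set of 6 now {0, 6, 8, 9, 11, 14}
Step 12: union(3, 12) -> merged; set of 3 now {2, 3, 4, 12, 15}
Step 13: union(0, 15) -> merged; set of 0 now {0, 2, 3, 4, 6, 8, 9, 11, 12, 14, 15}
Step 14: union(1, 6) -> merged; set of 1 now {0, 1, 2, 3, 4, 6, 8, 9, 11, 12, 14, 15}
Step 15: union(3, 7) -> merged; set of 3 now {0, 1, 2, 3, 4, 6, 7, 8, 9, 11, 12, 14, 15}
Step 16: union(4, 2) -> already same set; set of 4 now {0, 1, 2, 3, 4, 6, 7, 8, 9, 11, 12, 14, 15}
Step 17: union(11, 5) -> merged; set of 11 now {0, 1, 2, 3, 4, 5, 6, 7, 8, 9, 11, 12, 14, 15}
Step 18: union(5, 9) -> already same set; set of 5 now {0, 1, 2, 3, 4, 5, 6, 7, 8, 9, 11, 12, 14, 15}
Step 19: find(7) -> no change; set of 7 is {0, 1, 2, 3, 4, 5, 6, 7, 8, 9, 11, 12, 14, 15}
Step 20: union(1, 15) -> already same set; set of 1 now {0, 1, 2, 3, 4, 5, 6, 7, 8, 9, 11, 12, 14, 15}
Step 21: union(0, 7) -> already same set; set of 0 now {0, 1, 2, 3, 4, 5, 6, 7, 8, 9, 11, 12, 14, 15}
Step 22: union(13, 2) -> merged; set of 13 now {0, 1, 2, 3, 4, 5, 6, 7, 8, 9, 11, 12, 13, 14, 15}
Component of 8: {0, 1, 2, 3, 4, 5, 6, 7, 8, 9, 11, 12, 13, 14, 15}

Answer: 0, 1, 2, 3, 4, 5, 6, 7, 8, 9, 11, 12, 13, 14, 15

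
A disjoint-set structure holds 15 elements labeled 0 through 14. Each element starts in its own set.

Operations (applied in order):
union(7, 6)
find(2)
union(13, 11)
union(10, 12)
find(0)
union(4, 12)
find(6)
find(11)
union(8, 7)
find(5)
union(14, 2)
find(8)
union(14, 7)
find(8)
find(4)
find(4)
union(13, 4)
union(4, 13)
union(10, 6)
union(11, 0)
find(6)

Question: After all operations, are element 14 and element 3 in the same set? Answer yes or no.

Answer: no

Derivation:
Step 1: union(7, 6) -> merged; set of 7 now {6, 7}
Step 2: find(2) -> no change; set of 2 is {2}
Step 3: union(13, 11) -> merged; set of 13 now {11, 13}
Step 4: union(10, 12) -> merged; set of 10 now {10, 12}
Step 5: find(0) -> no change; set of 0 is {0}
Step 6: union(4, 12) -> merged; set of 4 now {4, 10, 12}
Step 7: find(6) -> no change; set of 6 is {6, 7}
Step 8: find(11) -> no change; set of 11 is {11, 13}
Step 9: union(8, 7) -> merged; set of 8 now {6, 7, 8}
Step 10: find(5) -> no change; set of 5 is {5}
Step 11: union(14, 2) -> merged; set of 14 now {2, 14}
Step 12: find(8) -> no change; set of 8 is {6, 7, 8}
Step 13: union(14, 7) -> merged; set of 14 now {2, 6, 7, 8, 14}
Step 14: find(8) -> no change; set of 8 is {2, 6, 7, 8, 14}
Step 15: find(4) -> no change; set of 4 is {4, 10, 12}
Step 16: find(4) -> no change; set of 4 is {4, 10, 12}
Step 17: union(13, 4) -> merged; set of 13 now {4, 10, 11, 12, 13}
Step 18: union(4, 13) -> already same set; set of 4 now {4, 10, 11, 12, 13}
Step 19: union(10, 6) -> merged; set of 10 now {2, 4, 6, 7, 8, 10, 11, 12, 13, 14}
Step 20: union(11, 0) -> merged; set of 11 now {0, 2, 4, 6, 7, 8, 10, 11, 12, 13, 14}
Step 21: find(6) -> no change; set of 6 is {0, 2, 4, 6, 7, 8, 10, 11, 12, 13, 14}
Set of 14: {0, 2, 4, 6, 7, 8, 10, 11, 12, 13, 14}; 3 is not a member.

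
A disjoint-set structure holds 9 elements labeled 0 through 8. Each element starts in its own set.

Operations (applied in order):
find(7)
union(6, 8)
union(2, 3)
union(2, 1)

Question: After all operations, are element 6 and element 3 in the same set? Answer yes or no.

Answer: no

Derivation:
Step 1: find(7) -> no change; set of 7 is {7}
Step 2: union(6, 8) -> merged; set of 6 now {6, 8}
Step 3: union(2, 3) -> merged; set of 2 now {2, 3}
Step 4: union(2, 1) -> merged; set of 2 now {1, 2, 3}
Set of 6: {6, 8}; 3 is not a member.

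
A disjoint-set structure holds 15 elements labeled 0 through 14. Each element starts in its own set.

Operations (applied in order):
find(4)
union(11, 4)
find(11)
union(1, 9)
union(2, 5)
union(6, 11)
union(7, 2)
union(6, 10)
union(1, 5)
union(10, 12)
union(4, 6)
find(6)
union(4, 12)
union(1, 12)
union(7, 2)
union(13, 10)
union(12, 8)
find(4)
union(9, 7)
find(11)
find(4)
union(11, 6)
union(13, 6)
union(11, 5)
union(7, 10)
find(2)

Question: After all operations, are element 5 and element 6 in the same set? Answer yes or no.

Step 1: find(4) -> no change; set of 4 is {4}
Step 2: union(11, 4) -> merged; set of 11 now {4, 11}
Step 3: find(11) -> no change; set of 11 is {4, 11}
Step 4: union(1, 9) -> merged; set of 1 now {1, 9}
Step 5: union(2, 5) -> merged; set of 2 now {2, 5}
Step 6: union(6, 11) -> merged; set of 6 now {4, 6, 11}
Step 7: union(7, 2) -> merged; set of 7 now {2, 5, 7}
Step 8: union(6, 10) -> merged; set of 6 now {4, 6, 10, 11}
Step 9: union(1, 5) -> merged; set of 1 now {1, 2, 5, 7, 9}
Step 10: union(10, 12) -> merged; set of 10 now {4, 6, 10, 11, 12}
Step 11: union(4, 6) -> already same set; set of 4 now {4, 6, 10, 11, 12}
Step 12: find(6) -> no change; set of 6 is {4, 6, 10, 11, 12}
Step 13: union(4, 12) -> already same set; set of 4 now {4, 6, 10, 11, 12}
Step 14: union(1, 12) -> merged; set of 1 now {1, 2, 4, 5, 6, 7, 9, 10, 11, 12}
Step 15: union(7, 2) -> already same set; set of 7 now {1, 2, 4, 5, 6, 7, 9, 10, 11, 12}
Step 16: union(13, 10) -> merged; set of 13 now {1, 2, 4, 5, 6, 7, 9, 10, 11, 12, 13}
Step 17: union(12, 8) -> merged; set of 12 now {1, 2, 4, 5, 6, 7, 8, 9, 10, 11, 12, 13}
Step 18: find(4) -> no change; set of 4 is {1, 2, 4, 5, 6, 7, 8, 9, 10, 11, 12, 13}
Step 19: union(9, 7) -> already same set; set of 9 now {1, 2, 4, 5, 6, 7, 8, 9, 10, 11, 12, 13}
Step 20: find(11) -> no change; set of 11 is {1, 2, 4, 5, 6, 7, 8, 9, 10, 11, 12, 13}
Step 21: find(4) -> no change; set of 4 is {1, 2, 4, 5, 6, 7, 8, 9, 10, 11, 12, 13}
Step 22: union(11, 6) -> already same set; set of 11 now {1, 2, 4, 5, 6, 7, 8, 9, 10, 11, 12, 13}
Step 23: union(13, 6) -> already same set; set of 13 now {1, 2, 4, 5, 6, 7, 8, 9, 10, 11, 12, 13}
Step 24: union(11, 5) -> already same set; set of 11 now {1, 2, 4, 5, 6, 7, 8, 9, 10, 11, 12, 13}
Step 25: union(7, 10) -> already same set; set of 7 now {1, 2, 4, 5, 6, 7, 8, 9, 10, 11, 12, 13}
Step 26: find(2) -> no change; set of 2 is {1, 2, 4, 5, 6, 7, 8, 9, 10, 11, 12, 13}
Set of 5: {1, 2, 4, 5, 6, 7, 8, 9, 10, 11, 12, 13}; 6 is a member.

Answer: yes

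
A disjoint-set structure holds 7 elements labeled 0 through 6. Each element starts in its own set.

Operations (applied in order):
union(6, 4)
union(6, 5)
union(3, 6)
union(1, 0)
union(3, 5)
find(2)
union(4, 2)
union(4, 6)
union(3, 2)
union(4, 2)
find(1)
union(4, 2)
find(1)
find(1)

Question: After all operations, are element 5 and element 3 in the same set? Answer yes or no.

Answer: yes

Derivation:
Step 1: union(6, 4) -> merged; set of 6 now {4, 6}
Step 2: union(6, 5) -> merged; set of 6 now {4, 5, 6}
Step 3: union(3, 6) -> merged; set of 3 now {3, 4, 5, 6}
Step 4: union(1, 0) -> merged; set of 1 now {0, 1}
Step 5: union(3, 5) -> already same set; set of 3 now {3, 4, 5, 6}
Step 6: find(2) -> no change; set of 2 is {2}
Step 7: union(4, 2) -> merged; set of 4 now {2, 3, 4, 5, 6}
Step 8: union(4, 6) -> already same set; set of 4 now {2, 3, 4, 5, 6}
Step 9: union(3, 2) -> already same set; set of 3 now {2, 3, 4, 5, 6}
Step 10: union(4, 2) -> already same set; set of 4 now {2, 3, 4, 5, 6}
Step 11: find(1) -> no change; set of 1 is {0, 1}
Step 12: union(4, 2) -> already same set; set of 4 now {2, 3, 4, 5, 6}
Step 13: find(1) -> no change; set of 1 is {0, 1}
Step 14: find(1) -> no change; set of 1 is {0, 1}
Set of 5: {2, 3, 4, 5, 6}; 3 is a member.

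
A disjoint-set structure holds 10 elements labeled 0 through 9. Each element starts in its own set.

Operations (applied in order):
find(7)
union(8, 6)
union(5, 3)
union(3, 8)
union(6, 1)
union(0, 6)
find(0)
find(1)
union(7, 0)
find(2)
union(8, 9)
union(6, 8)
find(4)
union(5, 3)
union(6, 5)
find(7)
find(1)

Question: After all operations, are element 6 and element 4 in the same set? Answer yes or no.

Step 1: find(7) -> no change; set of 7 is {7}
Step 2: union(8, 6) -> merged; set of 8 now {6, 8}
Step 3: union(5, 3) -> merged; set of 5 now {3, 5}
Step 4: union(3, 8) -> merged; set of 3 now {3, 5, 6, 8}
Step 5: union(6, 1) -> merged; set of 6 now {1, 3, 5, 6, 8}
Step 6: union(0, 6) -> merged; set of 0 now {0, 1, 3, 5, 6, 8}
Step 7: find(0) -> no change; set of 0 is {0, 1, 3, 5, 6, 8}
Step 8: find(1) -> no change; set of 1 is {0, 1, 3, 5, 6, 8}
Step 9: union(7, 0) -> merged; set of 7 now {0, 1, 3, 5, 6, 7, 8}
Step 10: find(2) -> no change; set of 2 is {2}
Step 11: union(8, 9) -> merged; set of 8 now {0, 1, 3, 5, 6, 7, 8, 9}
Step 12: union(6, 8) -> already same set; set of 6 now {0, 1, 3, 5, 6, 7, 8, 9}
Step 13: find(4) -> no change; set of 4 is {4}
Step 14: union(5, 3) -> already same set; set of 5 now {0, 1, 3, 5, 6, 7, 8, 9}
Step 15: union(6, 5) -> already same set; set of 6 now {0, 1, 3, 5, 6, 7, 8, 9}
Step 16: find(7) -> no change; set of 7 is {0, 1, 3, 5, 6, 7, 8, 9}
Step 17: find(1) -> no change; set of 1 is {0, 1, 3, 5, 6, 7, 8, 9}
Set of 6: {0, 1, 3, 5, 6, 7, 8, 9}; 4 is not a member.

Answer: no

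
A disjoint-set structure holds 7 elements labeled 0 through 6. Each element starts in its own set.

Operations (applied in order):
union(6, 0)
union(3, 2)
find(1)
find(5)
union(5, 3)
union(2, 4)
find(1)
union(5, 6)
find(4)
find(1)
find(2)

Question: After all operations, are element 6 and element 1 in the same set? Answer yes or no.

Step 1: union(6, 0) -> merged; set of 6 now {0, 6}
Step 2: union(3, 2) -> merged; set of 3 now {2, 3}
Step 3: find(1) -> no change; set of 1 is {1}
Step 4: find(5) -> no change; set of 5 is {5}
Step 5: union(5, 3) -> merged; set of 5 now {2, 3, 5}
Step 6: union(2, 4) -> merged; set of 2 now {2, 3, 4, 5}
Step 7: find(1) -> no change; set of 1 is {1}
Step 8: union(5, 6) -> merged; set of 5 now {0, 2, 3, 4, 5, 6}
Step 9: find(4) -> no change; set of 4 is {0, 2, 3, 4, 5, 6}
Step 10: find(1) -> no change; set of 1 is {1}
Step 11: find(2) -> no change; set of 2 is {0, 2, 3, 4, 5, 6}
Set of 6: {0, 2, 3, 4, 5, 6}; 1 is not a member.

Answer: no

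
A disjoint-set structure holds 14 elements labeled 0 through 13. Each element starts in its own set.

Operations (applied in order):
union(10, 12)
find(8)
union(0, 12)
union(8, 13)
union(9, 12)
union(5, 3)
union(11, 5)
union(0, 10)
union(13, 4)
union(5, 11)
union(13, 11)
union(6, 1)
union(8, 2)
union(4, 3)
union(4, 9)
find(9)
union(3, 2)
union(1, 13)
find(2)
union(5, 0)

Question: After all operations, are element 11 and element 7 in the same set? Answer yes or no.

Step 1: union(10, 12) -> merged; set of 10 now {10, 12}
Step 2: find(8) -> no change; set of 8 is {8}
Step 3: union(0, 12) -> merged; set of 0 now {0, 10, 12}
Step 4: union(8, 13) -> merged; set of 8 now {8, 13}
Step 5: union(9, 12) -> merged; set of 9 now {0, 9, 10, 12}
Step 6: union(5, 3) -> merged; set of 5 now {3, 5}
Step 7: union(11, 5) -> merged; set of 11 now {3, 5, 11}
Step 8: union(0, 10) -> already same set; set of 0 now {0, 9, 10, 12}
Step 9: union(13, 4) -> merged; set of 13 now {4, 8, 13}
Step 10: union(5, 11) -> already same set; set of 5 now {3, 5, 11}
Step 11: union(13, 11) -> merged; set of 13 now {3, 4, 5, 8, 11, 13}
Step 12: union(6, 1) -> merged; set of 6 now {1, 6}
Step 13: union(8, 2) -> merged; set of 8 now {2, 3, 4, 5, 8, 11, 13}
Step 14: union(4, 3) -> already same set; set of 4 now {2, 3, 4, 5, 8, 11, 13}
Step 15: union(4, 9) -> merged; set of 4 now {0, 2, 3, 4, 5, 8, 9, 10, 11, 12, 13}
Step 16: find(9) -> no change; set of 9 is {0, 2, 3, 4, 5, 8, 9, 10, 11, 12, 13}
Step 17: union(3, 2) -> already same set; set of 3 now {0, 2, 3, 4, 5, 8, 9, 10, 11, 12, 13}
Step 18: union(1, 13) -> merged; set of 1 now {0, 1, 2, 3, 4, 5, 6, 8, 9, 10, 11, 12, 13}
Step 19: find(2) -> no change; set of 2 is {0, 1, 2, 3, 4, 5, 6, 8, 9, 10, 11, 12, 13}
Step 20: union(5, 0) -> already same set; set of 5 now {0, 1, 2, 3, 4, 5, 6, 8, 9, 10, 11, 12, 13}
Set of 11: {0, 1, 2, 3, 4, 5, 6, 8, 9, 10, 11, 12, 13}; 7 is not a member.

Answer: no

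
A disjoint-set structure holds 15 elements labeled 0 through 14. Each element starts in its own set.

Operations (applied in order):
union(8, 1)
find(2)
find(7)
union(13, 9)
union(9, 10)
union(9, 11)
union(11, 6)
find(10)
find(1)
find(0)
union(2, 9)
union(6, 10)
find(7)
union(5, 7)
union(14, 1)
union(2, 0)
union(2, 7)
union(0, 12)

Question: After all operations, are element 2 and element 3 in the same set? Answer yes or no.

Step 1: union(8, 1) -> merged; set of 8 now {1, 8}
Step 2: find(2) -> no change; set of 2 is {2}
Step 3: find(7) -> no change; set of 7 is {7}
Step 4: union(13, 9) -> merged; set of 13 now {9, 13}
Step 5: union(9, 10) -> merged; set of 9 now {9, 10, 13}
Step 6: union(9, 11) -> merged; set of 9 now {9, 10, 11, 13}
Step 7: union(11, 6) -> merged; set of 11 now {6, 9, 10, 11, 13}
Step 8: find(10) -> no change; set of 10 is {6, 9, 10, 11, 13}
Step 9: find(1) -> no change; set of 1 is {1, 8}
Step 10: find(0) -> no change; set of 0 is {0}
Step 11: union(2, 9) -> merged; set of 2 now {2, 6, 9, 10, 11, 13}
Step 12: union(6, 10) -> already same set; set of 6 now {2, 6, 9, 10, 11, 13}
Step 13: find(7) -> no change; set of 7 is {7}
Step 14: union(5, 7) -> merged; set of 5 now {5, 7}
Step 15: union(14, 1) -> merged; set of 14 now {1, 8, 14}
Step 16: union(2, 0) -> merged; set of 2 now {0, 2, 6, 9, 10, 11, 13}
Step 17: union(2, 7) -> merged; set of 2 now {0, 2, 5, 6, 7, 9, 10, 11, 13}
Step 18: union(0, 12) -> merged; set of 0 now {0, 2, 5, 6, 7, 9, 10, 11, 12, 13}
Set of 2: {0, 2, 5, 6, 7, 9, 10, 11, 12, 13}; 3 is not a member.

Answer: no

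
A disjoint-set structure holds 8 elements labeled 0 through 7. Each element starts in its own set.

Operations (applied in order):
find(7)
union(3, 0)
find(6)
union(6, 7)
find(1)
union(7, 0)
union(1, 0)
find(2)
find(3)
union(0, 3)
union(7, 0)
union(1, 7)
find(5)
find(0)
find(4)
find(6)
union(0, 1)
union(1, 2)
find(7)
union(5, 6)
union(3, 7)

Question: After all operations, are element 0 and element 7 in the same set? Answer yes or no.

Answer: yes

Derivation:
Step 1: find(7) -> no change; set of 7 is {7}
Step 2: union(3, 0) -> merged; set of 3 now {0, 3}
Step 3: find(6) -> no change; set of 6 is {6}
Step 4: union(6, 7) -> merged; set of 6 now {6, 7}
Step 5: find(1) -> no change; set of 1 is {1}
Step 6: union(7, 0) -> merged; set of 7 now {0, 3, 6, 7}
Step 7: union(1, 0) -> merged; set of 1 now {0, 1, 3, 6, 7}
Step 8: find(2) -> no change; set of 2 is {2}
Step 9: find(3) -> no change; set of 3 is {0, 1, 3, 6, 7}
Step 10: union(0, 3) -> already same set; set of 0 now {0, 1, 3, 6, 7}
Step 11: union(7, 0) -> already same set; set of 7 now {0, 1, 3, 6, 7}
Step 12: union(1, 7) -> already same set; set of 1 now {0, 1, 3, 6, 7}
Step 13: find(5) -> no change; set of 5 is {5}
Step 14: find(0) -> no change; set of 0 is {0, 1, 3, 6, 7}
Step 15: find(4) -> no change; set of 4 is {4}
Step 16: find(6) -> no change; set of 6 is {0, 1, 3, 6, 7}
Step 17: union(0, 1) -> already same set; set of 0 now {0, 1, 3, 6, 7}
Step 18: union(1, 2) -> merged; set of 1 now {0, 1, 2, 3, 6, 7}
Step 19: find(7) -> no change; set of 7 is {0, 1, 2, 3, 6, 7}
Step 20: union(5, 6) -> merged; set of 5 now {0, 1, 2, 3, 5, 6, 7}
Step 21: union(3, 7) -> already same set; set of 3 now {0, 1, 2, 3, 5, 6, 7}
Set of 0: {0, 1, 2, 3, 5, 6, 7}; 7 is a member.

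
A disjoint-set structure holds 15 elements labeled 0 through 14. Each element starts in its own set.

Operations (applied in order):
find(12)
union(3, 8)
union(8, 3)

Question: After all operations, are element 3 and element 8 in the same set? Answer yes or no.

Step 1: find(12) -> no change; set of 12 is {12}
Step 2: union(3, 8) -> merged; set of 3 now {3, 8}
Step 3: union(8, 3) -> already same set; set of 8 now {3, 8}
Set of 3: {3, 8}; 8 is a member.

Answer: yes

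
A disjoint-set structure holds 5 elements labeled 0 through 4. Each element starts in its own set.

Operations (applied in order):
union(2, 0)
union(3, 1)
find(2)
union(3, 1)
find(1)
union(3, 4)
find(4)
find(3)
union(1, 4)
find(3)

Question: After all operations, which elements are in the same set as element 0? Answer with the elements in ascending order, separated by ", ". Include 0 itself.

Step 1: union(2, 0) -> merged; set of 2 now {0, 2}
Step 2: union(3, 1) -> merged; set of 3 now {1, 3}
Step 3: find(2) -> no change; set of 2 is {0, 2}
Step 4: union(3, 1) -> already same set; set of 3 now {1, 3}
Step 5: find(1) -> no change; set of 1 is {1, 3}
Step 6: union(3, 4) -> merged; set of 3 now {1, 3, 4}
Step 7: find(4) -> no change; set of 4 is {1, 3, 4}
Step 8: find(3) -> no change; set of 3 is {1, 3, 4}
Step 9: union(1, 4) -> already same set; set of 1 now {1, 3, 4}
Step 10: find(3) -> no change; set of 3 is {1, 3, 4}
Component of 0: {0, 2}

Answer: 0, 2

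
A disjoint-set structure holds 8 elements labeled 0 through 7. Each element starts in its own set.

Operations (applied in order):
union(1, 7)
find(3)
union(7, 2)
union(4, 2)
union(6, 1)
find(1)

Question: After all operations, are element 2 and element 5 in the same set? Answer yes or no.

Step 1: union(1, 7) -> merged; set of 1 now {1, 7}
Step 2: find(3) -> no change; set of 3 is {3}
Step 3: union(7, 2) -> merged; set of 7 now {1, 2, 7}
Step 4: union(4, 2) -> merged; set of 4 now {1, 2, 4, 7}
Step 5: union(6, 1) -> merged; set of 6 now {1, 2, 4, 6, 7}
Step 6: find(1) -> no change; set of 1 is {1, 2, 4, 6, 7}
Set of 2: {1, 2, 4, 6, 7}; 5 is not a member.

Answer: no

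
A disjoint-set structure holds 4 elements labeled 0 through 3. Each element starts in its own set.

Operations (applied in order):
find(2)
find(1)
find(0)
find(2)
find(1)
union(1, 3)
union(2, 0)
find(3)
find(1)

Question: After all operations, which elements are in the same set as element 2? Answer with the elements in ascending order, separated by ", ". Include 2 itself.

Answer: 0, 2

Derivation:
Step 1: find(2) -> no change; set of 2 is {2}
Step 2: find(1) -> no change; set of 1 is {1}
Step 3: find(0) -> no change; set of 0 is {0}
Step 4: find(2) -> no change; set of 2 is {2}
Step 5: find(1) -> no change; set of 1 is {1}
Step 6: union(1, 3) -> merged; set of 1 now {1, 3}
Step 7: union(2, 0) -> merged; set of 2 now {0, 2}
Step 8: find(3) -> no change; set of 3 is {1, 3}
Step 9: find(1) -> no change; set of 1 is {1, 3}
Component of 2: {0, 2}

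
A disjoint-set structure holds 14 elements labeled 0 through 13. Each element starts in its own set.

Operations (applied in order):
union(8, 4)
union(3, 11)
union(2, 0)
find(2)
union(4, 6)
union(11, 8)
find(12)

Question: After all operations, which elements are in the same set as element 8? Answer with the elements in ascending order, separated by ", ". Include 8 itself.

Answer: 3, 4, 6, 8, 11

Derivation:
Step 1: union(8, 4) -> merged; set of 8 now {4, 8}
Step 2: union(3, 11) -> merged; set of 3 now {3, 11}
Step 3: union(2, 0) -> merged; set of 2 now {0, 2}
Step 4: find(2) -> no change; set of 2 is {0, 2}
Step 5: union(4, 6) -> merged; set of 4 now {4, 6, 8}
Step 6: union(11, 8) -> merged; set of 11 now {3, 4, 6, 8, 11}
Step 7: find(12) -> no change; set of 12 is {12}
Component of 8: {3, 4, 6, 8, 11}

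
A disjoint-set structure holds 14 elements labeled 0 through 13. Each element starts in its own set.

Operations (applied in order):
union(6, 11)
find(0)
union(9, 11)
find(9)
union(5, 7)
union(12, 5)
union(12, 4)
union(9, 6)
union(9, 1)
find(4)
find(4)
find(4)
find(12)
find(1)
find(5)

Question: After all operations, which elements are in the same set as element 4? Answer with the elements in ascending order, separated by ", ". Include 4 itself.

Answer: 4, 5, 7, 12

Derivation:
Step 1: union(6, 11) -> merged; set of 6 now {6, 11}
Step 2: find(0) -> no change; set of 0 is {0}
Step 3: union(9, 11) -> merged; set of 9 now {6, 9, 11}
Step 4: find(9) -> no change; set of 9 is {6, 9, 11}
Step 5: union(5, 7) -> merged; set of 5 now {5, 7}
Step 6: union(12, 5) -> merged; set of 12 now {5, 7, 12}
Step 7: union(12, 4) -> merged; set of 12 now {4, 5, 7, 12}
Step 8: union(9, 6) -> already same set; set of 9 now {6, 9, 11}
Step 9: union(9, 1) -> merged; set of 9 now {1, 6, 9, 11}
Step 10: find(4) -> no change; set of 4 is {4, 5, 7, 12}
Step 11: find(4) -> no change; set of 4 is {4, 5, 7, 12}
Step 12: find(4) -> no change; set of 4 is {4, 5, 7, 12}
Step 13: find(12) -> no change; set of 12 is {4, 5, 7, 12}
Step 14: find(1) -> no change; set of 1 is {1, 6, 9, 11}
Step 15: find(5) -> no change; set of 5 is {4, 5, 7, 12}
Component of 4: {4, 5, 7, 12}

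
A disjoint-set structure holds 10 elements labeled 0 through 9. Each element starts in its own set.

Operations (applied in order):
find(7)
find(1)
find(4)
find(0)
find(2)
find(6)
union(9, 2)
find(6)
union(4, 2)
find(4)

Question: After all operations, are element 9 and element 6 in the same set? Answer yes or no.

Answer: no

Derivation:
Step 1: find(7) -> no change; set of 7 is {7}
Step 2: find(1) -> no change; set of 1 is {1}
Step 3: find(4) -> no change; set of 4 is {4}
Step 4: find(0) -> no change; set of 0 is {0}
Step 5: find(2) -> no change; set of 2 is {2}
Step 6: find(6) -> no change; set of 6 is {6}
Step 7: union(9, 2) -> merged; set of 9 now {2, 9}
Step 8: find(6) -> no change; set of 6 is {6}
Step 9: union(4, 2) -> merged; set of 4 now {2, 4, 9}
Step 10: find(4) -> no change; set of 4 is {2, 4, 9}
Set of 9: {2, 4, 9}; 6 is not a member.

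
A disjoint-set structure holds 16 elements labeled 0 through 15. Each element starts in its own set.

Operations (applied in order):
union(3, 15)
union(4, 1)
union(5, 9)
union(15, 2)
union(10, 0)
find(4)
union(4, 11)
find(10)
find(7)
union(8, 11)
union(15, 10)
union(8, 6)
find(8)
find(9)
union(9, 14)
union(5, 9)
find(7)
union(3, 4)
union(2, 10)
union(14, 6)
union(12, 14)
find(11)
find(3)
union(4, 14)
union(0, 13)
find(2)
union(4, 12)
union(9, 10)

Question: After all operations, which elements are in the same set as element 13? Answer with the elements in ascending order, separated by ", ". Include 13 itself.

Step 1: union(3, 15) -> merged; set of 3 now {3, 15}
Step 2: union(4, 1) -> merged; set of 4 now {1, 4}
Step 3: union(5, 9) -> merged; set of 5 now {5, 9}
Step 4: union(15, 2) -> merged; set of 15 now {2, 3, 15}
Step 5: union(10, 0) -> merged; set of 10 now {0, 10}
Step 6: find(4) -> no change; set of 4 is {1, 4}
Step 7: union(4, 11) -> merged; set of 4 now {1, 4, 11}
Step 8: find(10) -> no change; set of 10 is {0, 10}
Step 9: find(7) -> no change; set of 7 is {7}
Step 10: union(8, 11) -> merged; set of 8 now {1, 4, 8, 11}
Step 11: union(15, 10) -> merged; set of 15 now {0, 2, 3, 10, 15}
Step 12: union(8, 6) -> merged; set of 8 now {1, 4, 6, 8, 11}
Step 13: find(8) -> no change; set of 8 is {1, 4, 6, 8, 11}
Step 14: find(9) -> no change; set of 9 is {5, 9}
Step 15: union(9, 14) -> merged; set of 9 now {5, 9, 14}
Step 16: union(5, 9) -> already same set; set of 5 now {5, 9, 14}
Step 17: find(7) -> no change; set of 7 is {7}
Step 18: union(3, 4) -> merged; set of 3 now {0, 1, 2, 3, 4, 6, 8, 10, 11, 15}
Step 19: union(2, 10) -> already same set; set of 2 now {0, 1, 2, 3, 4, 6, 8, 10, 11, 15}
Step 20: union(14, 6) -> merged; set of 14 now {0, 1, 2, 3, 4, 5, 6, 8, 9, 10, 11, 14, 15}
Step 21: union(12, 14) -> merged; set of 12 now {0, 1, 2, 3, 4, 5, 6, 8, 9, 10, 11, 12, 14, 15}
Step 22: find(11) -> no change; set of 11 is {0, 1, 2, 3, 4, 5, 6, 8, 9, 10, 11, 12, 14, 15}
Step 23: find(3) -> no change; set of 3 is {0, 1, 2, 3, 4, 5, 6, 8, 9, 10, 11, 12, 14, 15}
Step 24: union(4, 14) -> already same set; set of 4 now {0, 1, 2, 3, 4, 5, 6, 8, 9, 10, 11, 12, 14, 15}
Step 25: union(0, 13) -> merged; set of 0 now {0, 1, 2, 3, 4, 5, 6, 8, 9, 10, 11, 12, 13, 14, 15}
Step 26: find(2) -> no change; set of 2 is {0, 1, 2, 3, 4, 5, 6, 8, 9, 10, 11, 12, 13, 14, 15}
Step 27: union(4, 12) -> already same set; set of 4 now {0, 1, 2, 3, 4, 5, 6, 8, 9, 10, 11, 12, 13, 14, 15}
Step 28: union(9, 10) -> already same set; set of 9 now {0, 1, 2, 3, 4, 5, 6, 8, 9, 10, 11, 12, 13, 14, 15}
Component of 13: {0, 1, 2, 3, 4, 5, 6, 8, 9, 10, 11, 12, 13, 14, 15}

Answer: 0, 1, 2, 3, 4, 5, 6, 8, 9, 10, 11, 12, 13, 14, 15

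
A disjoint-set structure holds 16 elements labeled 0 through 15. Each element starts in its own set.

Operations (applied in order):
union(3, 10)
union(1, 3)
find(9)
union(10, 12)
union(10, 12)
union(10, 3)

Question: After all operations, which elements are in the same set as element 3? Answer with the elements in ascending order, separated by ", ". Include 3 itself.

Answer: 1, 3, 10, 12

Derivation:
Step 1: union(3, 10) -> merged; set of 3 now {3, 10}
Step 2: union(1, 3) -> merged; set of 1 now {1, 3, 10}
Step 3: find(9) -> no change; set of 9 is {9}
Step 4: union(10, 12) -> merged; set of 10 now {1, 3, 10, 12}
Step 5: union(10, 12) -> already same set; set of 10 now {1, 3, 10, 12}
Step 6: union(10, 3) -> already same set; set of 10 now {1, 3, 10, 12}
Component of 3: {1, 3, 10, 12}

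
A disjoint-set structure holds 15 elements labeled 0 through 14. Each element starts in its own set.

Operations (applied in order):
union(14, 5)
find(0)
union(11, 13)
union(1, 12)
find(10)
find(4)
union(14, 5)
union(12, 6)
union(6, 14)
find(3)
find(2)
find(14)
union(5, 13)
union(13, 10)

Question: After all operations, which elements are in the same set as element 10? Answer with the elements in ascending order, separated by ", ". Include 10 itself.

Answer: 1, 5, 6, 10, 11, 12, 13, 14

Derivation:
Step 1: union(14, 5) -> merged; set of 14 now {5, 14}
Step 2: find(0) -> no change; set of 0 is {0}
Step 3: union(11, 13) -> merged; set of 11 now {11, 13}
Step 4: union(1, 12) -> merged; set of 1 now {1, 12}
Step 5: find(10) -> no change; set of 10 is {10}
Step 6: find(4) -> no change; set of 4 is {4}
Step 7: union(14, 5) -> already same set; set of 14 now {5, 14}
Step 8: union(12, 6) -> merged; set of 12 now {1, 6, 12}
Step 9: union(6, 14) -> merged; set of 6 now {1, 5, 6, 12, 14}
Step 10: find(3) -> no change; set of 3 is {3}
Step 11: find(2) -> no change; set of 2 is {2}
Step 12: find(14) -> no change; set of 14 is {1, 5, 6, 12, 14}
Step 13: union(5, 13) -> merged; set of 5 now {1, 5, 6, 11, 12, 13, 14}
Step 14: union(13, 10) -> merged; set of 13 now {1, 5, 6, 10, 11, 12, 13, 14}
Component of 10: {1, 5, 6, 10, 11, 12, 13, 14}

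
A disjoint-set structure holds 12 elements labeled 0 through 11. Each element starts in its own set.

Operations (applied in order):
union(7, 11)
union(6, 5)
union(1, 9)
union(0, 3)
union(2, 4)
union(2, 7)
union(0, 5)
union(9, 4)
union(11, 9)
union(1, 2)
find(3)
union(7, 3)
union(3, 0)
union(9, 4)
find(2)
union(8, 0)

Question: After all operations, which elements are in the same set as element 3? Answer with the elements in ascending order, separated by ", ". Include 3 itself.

Step 1: union(7, 11) -> merged; set of 7 now {7, 11}
Step 2: union(6, 5) -> merged; set of 6 now {5, 6}
Step 3: union(1, 9) -> merged; set of 1 now {1, 9}
Step 4: union(0, 3) -> merged; set of 0 now {0, 3}
Step 5: union(2, 4) -> merged; set of 2 now {2, 4}
Step 6: union(2, 7) -> merged; set of 2 now {2, 4, 7, 11}
Step 7: union(0, 5) -> merged; set of 0 now {0, 3, 5, 6}
Step 8: union(9, 4) -> merged; set of 9 now {1, 2, 4, 7, 9, 11}
Step 9: union(11, 9) -> already same set; set of 11 now {1, 2, 4, 7, 9, 11}
Step 10: union(1, 2) -> already same set; set of 1 now {1, 2, 4, 7, 9, 11}
Step 11: find(3) -> no change; set of 3 is {0, 3, 5, 6}
Step 12: union(7, 3) -> merged; set of 7 now {0, 1, 2, 3, 4, 5, 6, 7, 9, 11}
Step 13: union(3, 0) -> already same set; set of 3 now {0, 1, 2, 3, 4, 5, 6, 7, 9, 11}
Step 14: union(9, 4) -> already same set; set of 9 now {0, 1, 2, 3, 4, 5, 6, 7, 9, 11}
Step 15: find(2) -> no change; set of 2 is {0, 1, 2, 3, 4, 5, 6, 7, 9, 11}
Step 16: union(8, 0) -> merged; set of 8 now {0, 1, 2, 3, 4, 5, 6, 7, 8, 9, 11}
Component of 3: {0, 1, 2, 3, 4, 5, 6, 7, 8, 9, 11}

Answer: 0, 1, 2, 3, 4, 5, 6, 7, 8, 9, 11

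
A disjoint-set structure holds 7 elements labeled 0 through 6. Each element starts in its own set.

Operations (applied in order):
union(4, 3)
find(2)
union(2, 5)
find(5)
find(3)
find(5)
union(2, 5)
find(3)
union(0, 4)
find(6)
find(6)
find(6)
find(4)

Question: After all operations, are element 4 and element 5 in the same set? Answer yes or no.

Step 1: union(4, 3) -> merged; set of 4 now {3, 4}
Step 2: find(2) -> no change; set of 2 is {2}
Step 3: union(2, 5) -> merged; set of 2 now {2, 5}
Step 4: find(5) -> no change; set of 5 is {2, 5}
Step 5: find(3) -> no change; set of 3 is {3, 4}
Step 6: find(5) -> no change; set of 5 is {2, 5}
Step 7: union(2, 5) -> already same set; set of 2 now {2, 5}
Step 8: find(3) -> no change; set of 3 is {3, 4}
Step 9: union(0, 4) -> merged; set of 0 now {0, 3, 4}
Step 10: find(6) -> no change; set of 6 is {6}
Step 11: find(6) -> no change; set of 6 is {6}
Step 12: find(6) -> no change; set of 6 is {6}
Step 13: find(4) -> no change; set of 4 is {0, 3, 4}
Set of 4: {0, 3, 4}; 5 is not a member.

Answer: no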